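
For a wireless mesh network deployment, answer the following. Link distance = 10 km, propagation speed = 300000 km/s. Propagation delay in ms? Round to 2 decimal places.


Given: distance = 10 km, speed = 300000 km/s
Delay = distance / speed = 10 / 300000 seconds
Delay in ms = 10 * 1000 / 300000
Delay = 0.0333 ms
Rounded to 2 dp = 0.03 ms

0.03


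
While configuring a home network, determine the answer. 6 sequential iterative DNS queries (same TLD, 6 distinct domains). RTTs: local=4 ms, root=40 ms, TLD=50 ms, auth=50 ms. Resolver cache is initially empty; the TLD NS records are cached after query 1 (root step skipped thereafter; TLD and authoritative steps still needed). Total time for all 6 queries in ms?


Lookup 1 (cold cache): local + root + TLD + auth = 4 + 40 + 50 + 50 = 144 ms
Lookups 2..6 (TLD NS cached -> skip root; new domain -> still ask TLD and auth): local + TLD + auth = 4 + 50 + 50 = 104 ms each
Remaining 5 lookups: 5 * 104 = 520 ms
Total = 144 + 520 = 664 ms

664


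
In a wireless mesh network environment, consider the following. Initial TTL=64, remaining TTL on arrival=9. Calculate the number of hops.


Given: initial TTL = 64, received TTL = 9
Hops = initial TTL - received TTL
Hops = 64 - 9 = 55

55


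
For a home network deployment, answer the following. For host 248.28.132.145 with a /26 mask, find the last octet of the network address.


Given: IP = 248.28.132.145, prefix = /26
Subnet mask = 255.255.255.192
Last octet of IP: 145
Last octet of mask: 192
Network last octet = 145 AND 192 = 128

128


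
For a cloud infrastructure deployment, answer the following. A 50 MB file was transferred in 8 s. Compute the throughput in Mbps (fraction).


Given: file = 50 MB, time = 8 s
File in Mb = 50 * 8 = 400 Mb
Throughput = 400 / 8 Mbps
Throughput = 50 Mbps

50


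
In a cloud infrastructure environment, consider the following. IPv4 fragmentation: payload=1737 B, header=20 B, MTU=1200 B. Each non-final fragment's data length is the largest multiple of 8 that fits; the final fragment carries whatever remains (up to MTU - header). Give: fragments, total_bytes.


Max data per non-final fragment = floor((MTU - header)/8)*8 = floor((1200 - 20)/8)*8 = floor(1180/8)*8 = 1176 B
Final fragment needs no 8-byte alignment: it can carry up to MTU - header = 1180 B
Non-final fragments needed = ceil((payload - 1180) / 1176) = ceil(557/1176) = ceil(0.4736) = 1
Number of fragments = 1 + 1 = 2
Fragment sizes (data): 1 * 1176 B + 561 B (last, 561 <= 1180 OK)
Total bytes sent = payload + n_frags * header = 1737 + 2*20 = 1737 + 40 = 1777 B

2, 1777


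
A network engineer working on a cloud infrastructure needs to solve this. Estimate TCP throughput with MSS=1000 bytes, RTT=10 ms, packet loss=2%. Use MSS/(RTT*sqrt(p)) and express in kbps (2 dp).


Given: MSS = 1000 bytes, RTT = 10 ms, loss = 2%
RTT in seconds = 10 / 1000 = 0.01
Loss rate = 2% = 0.02
sqrt(loss) = sqrt(0.02) = 0.141421356237
Throughput (bytes/s) = 1000 / (0.01 * 0.141421356237) = 707106.7812
Throughput (kbps) = 707106.7812 * 8 / 1000 = 5656.854249 -> 5656.85 kbps (2 dp)

5656.85


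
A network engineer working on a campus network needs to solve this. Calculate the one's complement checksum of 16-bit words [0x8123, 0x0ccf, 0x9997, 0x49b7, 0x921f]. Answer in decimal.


Given words: [0x8123, 0x0ccf, 0x9997, 0x49b7, 0x921f]
Step 1: Sum all words
Raw sum = 33059 + 3279 + 39319 + 18871 + 37407 = 131935
Step 2: Fold carry: (863 + 2) = 865
One's complement = ~865 & 0xFFFF = 64670

64670


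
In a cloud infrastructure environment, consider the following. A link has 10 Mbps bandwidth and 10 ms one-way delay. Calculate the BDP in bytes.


Given: bandwidth = 10 Mbps, delay = 10 ms
BDP in bits = 10 * 10^6 * 10 / 1000
BDP in bits = 100000
BDP in bytes = 100000 / 8 = 12500

12500


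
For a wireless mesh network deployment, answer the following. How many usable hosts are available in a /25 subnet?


Given: subnet mask /25
Host bits = 32 - 25 = 7
Total addresses = 2^7 = 128
Usable hosts = 128 - 2 (network + broadcast) = 126

126


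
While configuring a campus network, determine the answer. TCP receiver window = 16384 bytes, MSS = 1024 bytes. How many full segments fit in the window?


Given: RWND = 16384 bytes, MSS = 1024 bytes
Full segments = floor(RWND / MSS)
Full segments = floor(16384 / 1024)
Full segments = floor(16.0) = 16

16


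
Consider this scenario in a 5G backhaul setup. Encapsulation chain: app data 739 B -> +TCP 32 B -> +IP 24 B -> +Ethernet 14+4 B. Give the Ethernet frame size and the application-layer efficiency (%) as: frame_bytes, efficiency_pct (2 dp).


TCP segment = 739 + 32 = 771 B
IP packet = 771 + 24 = 795 B
Ethernet frame = 795 + 14 + 4 = 813 B
Efficiency = app / frame = 739 / 813 = 0.908979 = 90.8979% -> 90.90% (2 dp)

813, 90.90


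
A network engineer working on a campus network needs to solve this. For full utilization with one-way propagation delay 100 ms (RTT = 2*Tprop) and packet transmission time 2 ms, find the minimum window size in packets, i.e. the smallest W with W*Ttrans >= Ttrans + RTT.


Given: Ttrans = 2 ms, RTT = 200 ms (= 2 * Tprop, Tprop = 100 ms)
Time until first ACK returns = Ttrans + RTT = 2 + 200 = 202 ms
Need W * Ttrans >= Ttrans + RTT  ->  W >= (Ttrans + RTT) / Ttrans
(Ttrans + RTT) / Ttrans = 202 / 2 = 101
W_min = ceil(101) = 101

101


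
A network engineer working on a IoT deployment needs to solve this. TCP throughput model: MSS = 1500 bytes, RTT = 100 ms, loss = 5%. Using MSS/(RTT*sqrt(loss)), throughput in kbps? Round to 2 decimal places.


Given: MSS = 1500 bytes, RTT = 100 ms, loss = 5%
RTT in seconds = 100 / 1000 = 0.1
Loss rate = 5% = 0.05
sqrt(loss) = sqrt(0.05) = 0.223606797750
Throughput (bytes/s) = 1500 / (0.1 * 0.223606797750) = 67082.0393
Throughput (kbps) = 67082.0393 * 8 / 1000 = 536.656315 -> 536.66 kbps (2 dp)

536.66


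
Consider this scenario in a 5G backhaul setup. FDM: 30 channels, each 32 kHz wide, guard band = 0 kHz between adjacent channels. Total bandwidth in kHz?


Given: 30 channels, 32 kHz each, guard = 0 kHz
Channel bandwidth = 30 * 32 = 960 kHz
Guard bands = 29 gaps * 0 kHz = 0 kHz
Total = 960 + 0 = 960 kHz

960


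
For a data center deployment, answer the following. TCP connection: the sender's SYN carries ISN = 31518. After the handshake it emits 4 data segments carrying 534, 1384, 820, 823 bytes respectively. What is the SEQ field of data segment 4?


The SYN occupies sequence number ISN = 31518, so the first data byte is ISN + 1 = 31519.
SEQ of data segment i = (ISN + 1) + sum of payload sizes of segments 1..i-1.
Segment 1: SEQ = 31519, payload = 534 bytes
Segment 2: SEQ = 32053, payload = 1384 bytes
Segment 3: SEQ = 33437, payload = 820 bytes
Segment 4: SEQ = 34257, payload = 823 bytes
SEQ of segment 4 = 31519 + 534 + 1384 + 820 = 34257

34257


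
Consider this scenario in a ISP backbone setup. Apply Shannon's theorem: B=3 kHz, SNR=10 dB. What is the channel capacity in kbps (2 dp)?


Given: B = 3 kHz, SNR = 10 dB
SNR linear = 10^(10/10) = 10
1 + SNR = 11
log2(11) = 3.4594316186
C = 3 * 1000 * 3.4594316186 = 10378.2949 bps
C = 10.378295 kbps -> 10.38 kbps (2 dp)

10.38


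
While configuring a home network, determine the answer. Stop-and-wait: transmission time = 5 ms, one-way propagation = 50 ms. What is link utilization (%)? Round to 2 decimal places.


Given: Ttrans = 5 ms, Tprop = 50 ms
RTT = 2 * Tprop = 2 * 50 = 100 ms
U = Ttrans / (Ttrans + RTT)
U = 5 / (5 + 100)
U = 5 / 105 = 0.047619
U% = 4.76%

4.76


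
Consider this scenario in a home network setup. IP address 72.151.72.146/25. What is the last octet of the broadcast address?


Given: IP = 72.151.72.146, prefix = /25
Host bits = 32 - 25 = 7
Network last octet = 146 AND mask = 128
Host part size = 2^7 - 1 = 127
Broadcast last octet = 128 OR 127 = 255

255


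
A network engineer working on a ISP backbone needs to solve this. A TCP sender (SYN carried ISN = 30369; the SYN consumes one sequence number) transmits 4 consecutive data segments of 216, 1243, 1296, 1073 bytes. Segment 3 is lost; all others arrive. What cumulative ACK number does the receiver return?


SYN uses sequence number 30369; first data byte = ISN + 1 = 30370.
Segment 1: SEQ = 30370, len = 216 B, covers [30370, 30585]
Segment 2: SEQ = 30586, len = 1243 B, covers [30586, 31828]
Segment 3: SEQ = 31829, len = 1296 B, covers [31829, 33124] [LOST]
Segment 4: SEQ = 33125, len = 1073 B, covers [33125, 34197]
In-order data received: bytes [30370, 31828] (segments 1..2).
Segment 3 missing -> gap begins at byte 31829; later segments buffered out of order.
Cumulative ACK = next expected in-order byte = 30370 + 216 + 1243 = 31829

31829


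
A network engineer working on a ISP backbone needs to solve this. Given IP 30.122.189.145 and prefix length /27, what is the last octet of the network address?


Given: IP = 30.122.189.145, prefix = /27
Subnet mask = 255.255.255.224
Last octet of IP: 145
Last octet of mask: 224
Network last octet = 145 AND 224 = 128

128


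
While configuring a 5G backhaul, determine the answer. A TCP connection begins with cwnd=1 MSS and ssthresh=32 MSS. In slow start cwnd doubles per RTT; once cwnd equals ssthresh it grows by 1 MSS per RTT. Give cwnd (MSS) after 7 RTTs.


RTT 0: cwnd = 1 MSS (initial)
RTT 1: cwnd = 2 MSS (slow start, doubled)
RTT 2: cwnd = 4 MSS (slow start, doubled)
RTT 3: cwnd = 8 MSS (slow start, doubled)
RTT 4: cwnd = 16 MSS (slow start, doubled)
RTT 5: cwnd = 32 MSS (slow start, doubled)
RTT 6: cwnd = 33 MSS (congestion avoidance, +1)
RTT 7: cwnd = 34 MSS (congestion avoidance, +1)

34


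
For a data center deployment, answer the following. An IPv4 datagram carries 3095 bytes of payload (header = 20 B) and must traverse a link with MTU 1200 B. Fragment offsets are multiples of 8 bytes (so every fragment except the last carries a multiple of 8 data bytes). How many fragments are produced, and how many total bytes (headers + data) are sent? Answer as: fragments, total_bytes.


Max data per non-final fragment = floor((MTU - header)/8)*8 = floor((1200 - 20)/8)*8 = floor(1180/8)*8 = 1176 B
Final fragment needs no 8-byte alignment: it can carry up to MTU - header = 1180 B
Non-final fragments needed = ceil((payload - 1180) / 1176) = ceil(1915/1176) = ceil(1.6284) = 2
Number of fragments = 2 + 1 = 3
Fragment sizes (data): 2 * 1176 B + 743 B (last, 743 <= 1180 OK)
Total bytes sent = payload + n_frags * header = 3095 + 3*20 = 3095 + 60 = 3155 B

3, 3155


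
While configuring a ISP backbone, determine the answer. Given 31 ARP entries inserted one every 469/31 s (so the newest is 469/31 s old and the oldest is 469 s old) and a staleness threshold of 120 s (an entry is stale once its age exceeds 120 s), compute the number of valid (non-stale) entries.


Ages are k * 469/31 s for k = 1..31 (spacing = 15.1290 s).
Entry k is valid iff k * 469/31 <= 120 iff k <= 31 * 120 / 469 = 7.9318
n_valid = floor(7.9318) = 7
(n_stale = 31 - 7 = 24)

7


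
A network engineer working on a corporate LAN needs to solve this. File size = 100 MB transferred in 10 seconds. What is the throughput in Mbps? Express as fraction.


Given: file = 100 MB, time = 10 s
File in Mb = 100 * 8 = 800 Mb
Throughput = 800 / 10 Mbps
Throughput = 80 Mbps

80


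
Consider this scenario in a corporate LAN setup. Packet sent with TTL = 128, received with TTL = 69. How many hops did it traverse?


Given: initial TTL = 128, received TTL = 69
Hops = initial TTL - received TTL
Hops = 128 - 69 = 59

59


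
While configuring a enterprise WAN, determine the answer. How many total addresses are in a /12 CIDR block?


Given: CIDR prefix /12
Host bits = 32 - 12 = 20
Total addresses = 2^20 = 1048576

1048576


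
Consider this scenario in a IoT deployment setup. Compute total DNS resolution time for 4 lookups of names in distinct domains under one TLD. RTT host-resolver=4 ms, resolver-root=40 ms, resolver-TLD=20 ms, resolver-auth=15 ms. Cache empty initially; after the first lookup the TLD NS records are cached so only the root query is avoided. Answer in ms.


Lookup 1 (cold cache): local + root + TLD + auth = 4 + 40 + 20 + 15 = 79 ms
Lookups 2..4 (TLD NS cached -> skip root; new domain -> still ask TLD and auth): local + TLD + auth = 4 + 20 + 15 = 39 ms each
Remaining 3 lookups: 3 * 39 = 117 ms
Total = 79 + 117 = 196 ms

196


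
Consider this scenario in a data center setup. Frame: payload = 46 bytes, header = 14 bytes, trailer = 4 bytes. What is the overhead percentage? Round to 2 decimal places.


Given: payload = 46 B, header = 14 B, trailer = 4 B
Overhead bytes = header + trailer = 14 + 4 = 18
Total frame = payload + overhead = 46 + 18 = 64
Overhead % = 18 / 64 * 100 = 28.1250% -> 28.13% (2 dp)

28.13


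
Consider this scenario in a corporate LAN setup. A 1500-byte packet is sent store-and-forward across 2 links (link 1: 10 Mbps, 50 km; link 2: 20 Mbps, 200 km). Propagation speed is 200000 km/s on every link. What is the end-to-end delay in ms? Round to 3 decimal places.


Packet = 1500 bytes = 12000 bits. Store-and-forward: sum (t_trans + t_prop) per link.
Link 1: t_trans = 12000/(10*10^6) s = 1.2000 ms; t_prop = 50/200000 s = 0.2500 ms; subtotal = 1.4500 ms
Link 2: t_trans = 12000/(20*10^6) s = 0.6000 ms; t_prop = 200/200000 s = 1.0000 ms; subtotal = 1.6000 ms
End-to-end = 1.4500 + 1.6000 = 3.0500 ms -> 3.050 ms (3 dp)

3.050


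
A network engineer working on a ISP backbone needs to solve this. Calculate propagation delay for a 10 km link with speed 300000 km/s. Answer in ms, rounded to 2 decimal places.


Given: distance = 10 km, speed = 300000 km/s
Delay = distance / speed = 10 / 300000 seconds
Delay in ms = 10 * 1000 / 300000
Delay = 0.0333 ms
Rounded to 2 dp = 0.03 ms

0.03


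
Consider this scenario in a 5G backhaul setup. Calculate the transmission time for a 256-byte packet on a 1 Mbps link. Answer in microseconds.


Given: packet = 256 bytes, bandwidth = 1 Mbps
Packet in bits = 256 * 8 = 2048 bits
Bandwidth = 1 * 10^6 = 1000000 bps
Time = 2048 / 1000000 seconds
Time in us = 2048 * 10^6 / 1000000 = 2048

2048


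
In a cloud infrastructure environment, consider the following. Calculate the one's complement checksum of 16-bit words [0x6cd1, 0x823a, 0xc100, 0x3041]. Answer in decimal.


Given words: [0x6cd1, 0x823a, 0xc100, 0x3041]
Step 1: Sum all words
Raw sum = 27857 + 33338 + 49408 + 12353 = 122956
Step 2: Fold carry: (57420 + 1) = 57421
One's complement = ~57421 & 0xFFFF = 8114

8114


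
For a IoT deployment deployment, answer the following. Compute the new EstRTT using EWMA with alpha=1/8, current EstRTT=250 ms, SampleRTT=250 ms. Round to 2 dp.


Given: EstRTT = 250 ms, SampleRTT = 250 ms, alpha = 1/8
New EstRTT = (1 - alpha) * EstRTT + alpha * SampleRTT
(7/8) * 250 = 218.75
(1/8) * 250 = 31.25
New EstRTT = 218.75 + 31.25 = 250 ms -> 250.00 ms (2 dp)

250.00


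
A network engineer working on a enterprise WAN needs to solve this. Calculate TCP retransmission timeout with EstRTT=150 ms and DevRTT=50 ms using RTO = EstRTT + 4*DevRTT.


Given: EstRTT = 150 ms, DevRTT = 50 ms
Timeout = EstRTT + 4 * DevRTT
4 * DevRTT = 4 * 50 = 200
Timeout = 150 + 200 = 350 ms

350


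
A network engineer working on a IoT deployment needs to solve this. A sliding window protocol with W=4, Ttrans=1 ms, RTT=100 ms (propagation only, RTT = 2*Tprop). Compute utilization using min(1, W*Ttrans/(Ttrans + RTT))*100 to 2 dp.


Given: W = 4, Ttrans = 1 ms, RTT = 100 ms (= 2 * Tprop, Tprop = 50 ms)
Cycle time = Ttrans + RTT = 1 + 100 = 101 ms (first packet sent until its ACK returns)
W * Ttrans = 4 * 1 = 4 ms of sending per cycle
W * Ttrans / (Ttrans + RTT) = 4 / 101 = 0.039604
U = min(1, 0.039604) = 0.039604
U% = 3.96%

3.96


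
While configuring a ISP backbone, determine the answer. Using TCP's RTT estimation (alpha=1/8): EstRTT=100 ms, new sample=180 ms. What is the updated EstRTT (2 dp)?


Given: EstRTT = 100 ms, SampleRTT = 180 ms, alpha = 1/8
New EstRTT = (1 - alpha) * EstRTT + alpha * SampleRTT
(7/8) * 100 = 87.5
(1/8) * 180 = 22.5
New EstRTT = 87.5 + 22.5 = 110 ms -> 110.00 ms (2 dp)

110.00


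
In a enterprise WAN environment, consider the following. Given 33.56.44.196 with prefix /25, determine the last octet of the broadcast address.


Given: IP = 33.56.44.196, prefix = /25
Host bits = 32 - 25 = 7
Network last octet = 196 AND mask = 128
Host part size = 2^7 - 1 = 127
Broadcast last octet = 128 OR 127 = 255

255


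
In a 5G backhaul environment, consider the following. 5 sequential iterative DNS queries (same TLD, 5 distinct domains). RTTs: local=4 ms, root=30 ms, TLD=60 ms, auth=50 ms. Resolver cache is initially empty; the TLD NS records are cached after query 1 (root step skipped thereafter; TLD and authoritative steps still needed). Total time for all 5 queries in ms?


Lookup 1 (cold cache): local + root + TLD + auth = 4 + 30 + 60 + 50 = 144 ms
Lookups 2..5 (TLD NS cached -> skip root; new domain -> still ask TLD and auth): local + TLD + auth = 4 + 60 + 50 = 114 ms each
Remaining 4 lookups: 4 * 114 = 456 ms
Total = 144 + 456 = 600 ms

600


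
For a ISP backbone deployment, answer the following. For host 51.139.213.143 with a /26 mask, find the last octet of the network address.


Given: IP = 51.139.213.143, prefix = /26
Subnet mask = 255.255.255.192
Last octet of IP: 143
Last octet of mask: 192
Network last octet = 143 AND 192 = 128

128


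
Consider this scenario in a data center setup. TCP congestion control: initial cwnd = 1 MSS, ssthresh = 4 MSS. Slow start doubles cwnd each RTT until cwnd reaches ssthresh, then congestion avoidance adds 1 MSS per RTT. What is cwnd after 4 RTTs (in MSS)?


RTT 0: cwnd = 1 MSS (initial)
RTT 1: cwnd = 2 MSS (slow start, doubled)
RTT 2: cwnd = 4 MSS (slow start, doubled)
RTT 3: cwnd = 5 MSS (congestion avoidance, +1)
RTT 4: cwnd = 6 MSS (congestion avoidance, +1)

6


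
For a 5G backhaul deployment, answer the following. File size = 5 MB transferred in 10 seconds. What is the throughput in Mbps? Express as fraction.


Given: file = 5 MB, time = 10 s
File in Mb = 5 * 8 = 40 Mb
Throughput = 40 / 10 Mbps
Throughput = 4 Mbps

4


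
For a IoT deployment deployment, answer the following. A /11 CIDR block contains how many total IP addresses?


Given: CIDR prefix /11
Host bits = 32 - 11 = 21
Total addresses = 2^21 = 2097152

2097152


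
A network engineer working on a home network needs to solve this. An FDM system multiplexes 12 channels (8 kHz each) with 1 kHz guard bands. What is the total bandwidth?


Given: 12 channels, 8 kHz each, guard = 1 kHz
Channel bandwidth = 12 * 8 = 96 kHz
Guard bands = 11 gaps * 1 kHz = 11 kHz
Total = 96 + 11 = 107 kHz

107


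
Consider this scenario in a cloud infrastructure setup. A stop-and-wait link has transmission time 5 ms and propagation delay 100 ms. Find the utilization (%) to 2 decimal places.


Given: Ttrans = 5 ms, Tprop = 100 ms
RTT = 2 * Tprop = 2 * 100 = 200 ms
U = Ttrans / (Ttrans + RTT)
U = 5 / (5 + 200)
U = 5 / 205 = 0.02439
U% = 2.44%

2.44


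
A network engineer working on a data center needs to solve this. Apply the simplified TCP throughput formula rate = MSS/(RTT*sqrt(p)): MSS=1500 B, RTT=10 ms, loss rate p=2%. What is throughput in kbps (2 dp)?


Given: MSS = 1500 bytes, RTT = 10 ms, loss = 2%
RTT in seconds = 10 / 1000 = 0.01
Loss rate = 2% = 0.02
sqrt(loss) = sqrt(0.02) = 0.141421356237
Throughput (bytes/s) = 1500 / (0.01 * 0.141421356237) = 1060660.1718
Throughput (kbps) = 1060660.1718 * 8 / 1000 = 8485.281374 -> 8485.28 kbps (2 dp)

8485.28


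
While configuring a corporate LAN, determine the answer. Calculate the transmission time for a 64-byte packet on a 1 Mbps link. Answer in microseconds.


Given: packet = 64 bytes, bandwidth = 1 Mbps
Packet in bits = 64 * 8 = 512 bits
Bandwidth = 1 * 10^6 = 1000000 bps
Time = 512 / 1000000 seconds
Time in us = 512 * 10^6 / 1000000 = 512

512


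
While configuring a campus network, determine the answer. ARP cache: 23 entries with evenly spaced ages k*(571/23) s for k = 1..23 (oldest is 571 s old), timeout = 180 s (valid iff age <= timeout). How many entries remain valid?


Ages are k * 571/23 s for k = 1..23 (spacing = 24.8261 s).
Entry k is valid iff k * 571/23 <= 180 iff k <= 23 * 180 / 571 = 7.2504
n_valid = floor(7.2504) = 7
(n_stale = 23 - 7 = 16)

7


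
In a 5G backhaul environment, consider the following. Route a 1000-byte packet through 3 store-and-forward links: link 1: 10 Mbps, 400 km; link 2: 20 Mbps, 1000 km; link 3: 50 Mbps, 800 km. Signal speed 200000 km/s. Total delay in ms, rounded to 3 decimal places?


Packet = 1000 bytes = 8000 bits. Store-and-forward: sum (t_trans + t_prop) per link.
Link 1: t_trans = 8000/(10*10^6) s = 0.8000 ms; t_prop = 400/200000 s = 2.0000 ms; subtotal = 2.8000 ms
Link 2: t_trans = 8000/(20*10^6) s = 0.4000 ms; t_prop = 1000/200000 s = 5.0000 ms; subtotal = 5.4000 ms
Link 3: t_trans = 8000/(50*10^6) s = 0.1600 ms; t_prop = 800/200000 s = 4.0000 ms; subtotal = 4.1600 ms
End-to-end = 2.8000 + 5.4000 + 4.1600 = 12.3600 ms -> 12.360 ms (3 dp)

12.360


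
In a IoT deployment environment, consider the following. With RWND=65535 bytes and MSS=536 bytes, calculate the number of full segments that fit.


Given: RWND = 65535 bytes, MSS = 536 bytes
Full segments = floor(RWND / MSS)
Full segments = floor(65535 / 536)
Full segments = floor(122.2668) = 122

122


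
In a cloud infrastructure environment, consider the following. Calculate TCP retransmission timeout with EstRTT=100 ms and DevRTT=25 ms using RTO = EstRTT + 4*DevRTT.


Given: EstRTT = 100 ms, DevRTT = 25 ms
Timeout = EstRTT + 4 * DevRTT
4 * DevRTT = 4 * 25 = 100
Timeout = 100 + 100 = 200 ms

200


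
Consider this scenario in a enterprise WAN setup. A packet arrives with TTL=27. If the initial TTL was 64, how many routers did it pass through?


Given: initial TTL = 64, received TTL = 27
Hops = initial TTL - received TTL
Hops = 64 - 27 = 37

37


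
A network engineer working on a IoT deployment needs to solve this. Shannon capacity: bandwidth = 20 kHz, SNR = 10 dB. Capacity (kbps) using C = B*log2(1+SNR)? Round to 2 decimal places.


Given: B = 20 kHz, SNR = 10 dB
SNR linear = 10^(10/10) = 10
1 + SNR = 11
log2(11) = 3.4594316186
C = 20 * 1000 * 3.4594316186 = 69188.6324 bps
C = 69.188632 kbps -> 69.19 kbps (2 dp)

69.19


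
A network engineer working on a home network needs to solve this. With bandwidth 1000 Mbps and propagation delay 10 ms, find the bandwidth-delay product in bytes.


Given: bandwidth = 1000 Mbps, delay = 10 ms
BDP in bits = 1000 * 10^6 * 10 / 1000
BDP in bits = 10000000
BDP in bytes = 10000000 / 8 = 1250000

1250000


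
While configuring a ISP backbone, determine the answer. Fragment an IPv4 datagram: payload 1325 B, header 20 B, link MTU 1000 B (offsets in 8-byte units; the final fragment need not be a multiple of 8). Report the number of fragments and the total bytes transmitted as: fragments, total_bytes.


Max data per non-final fragment = floor((MTU - header)/8)*8 = floor((1000 - 20)/8)*8 = floor(980/8)*8 = 976 B
Final fragment needs no 8-byte alignment: it can carry up to MTU - header = 980 B
Non-final fragments needed = ceil((payload - 980) / 976) = ceil(345/976) = ceil(0.3535) = 1
Number of fragments = 1 + 1 = 2
Fragment sizes (data): 1 * 976 B + 349 B (last, 349 <= 980 OK)
Total bytes sent = payload + n_frags * header = 1325 + 2*20 = 1325 + 40 = 1365 B

2, 1365


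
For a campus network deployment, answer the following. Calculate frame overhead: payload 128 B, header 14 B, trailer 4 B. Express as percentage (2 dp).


Given: payload = 128 B, header = 14 B, trailer = 4 B
Overhead bytes = header + trailer = 14 + 4 = 18
Total frame = payload + overhead = 128 + 18 = 146
Overhead % = 18 / 146 * 100 = 12.3288% -> 12.33% (2 dp)

12.33


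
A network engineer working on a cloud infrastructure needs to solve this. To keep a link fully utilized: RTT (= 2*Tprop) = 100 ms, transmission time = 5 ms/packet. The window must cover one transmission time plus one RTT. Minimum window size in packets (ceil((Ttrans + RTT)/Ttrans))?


Given: Ttrans = 5 ms, RTT = 100 ms (= 2 * Tprop, Tprop = 50 ms)
Time until first ACK returns = Ttrans + RTT = 5 + 100 = 105 ms
Need W * Ttrans >= Ttrans + RTT  ->  W >= (Ttrans + RTT) / Ttrans
(Ttrans + RTT) / Ttrans = 105 / 5 = 21
W_min = ceil(21) = 21

21


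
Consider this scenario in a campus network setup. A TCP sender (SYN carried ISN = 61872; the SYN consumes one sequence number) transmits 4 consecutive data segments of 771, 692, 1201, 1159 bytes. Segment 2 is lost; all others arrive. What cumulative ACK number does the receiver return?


SYN uses sequence number 61872; first data byte = ISN + 1 = 61873.
Segment 1: SEQ = 61873, len = 771 B, covers [61873, 62643]
Segment 2: SEQ = 62644, len = 692 B, covers [62644, 63335] [LOST]
Segment 3: SEQ = 63336, len = 1201 B, covers [63336, 64536]
Segment 4: SEQ = 64537, len = 1159 B, covers [64537, 65695]
In-order data received: bytes [61873, 62643] (segments 1..1).
Segment 2 missing -> gap begins at byte 62644; later segments buffered out of order.
Cumulative ACK = next expected in-order byte = 61873 + 771 = 62644

62644


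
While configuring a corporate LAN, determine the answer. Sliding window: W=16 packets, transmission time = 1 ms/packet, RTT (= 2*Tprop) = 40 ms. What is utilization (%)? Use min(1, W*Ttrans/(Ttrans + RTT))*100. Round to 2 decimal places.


Given: W = 16, Ttrans = 1 ms, RTT = 40 ms (= 2 * Tprop, Tprop = 20 ms)
Cycle time = Ttrans + RTT = 1 + 40 = 41 ms (first packet sent until its ACK returns)
W * Ttrans = 16 * 1 = 16 ms of sending per cycle
W * Ttrans / (Ttrans + RTT) = 16 / 41 = 0.390244
U = min(1, 0.390244) = 0.390244
U% = 39.02%

39.02


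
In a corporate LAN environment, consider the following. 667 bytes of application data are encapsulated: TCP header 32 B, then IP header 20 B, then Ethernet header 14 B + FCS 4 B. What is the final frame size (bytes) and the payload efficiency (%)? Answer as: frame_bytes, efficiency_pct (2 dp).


TCP segment = 667 + 32 = 699 B
IP packet = 699 + 20 = 719 B
Ethernet frame = 719 + 14 + 4 = 737 B
Efficiency = app / frame = 667 / 737 = 0.905020 = 90.5020% -> 90.50% (2 dp)

737, 90.50


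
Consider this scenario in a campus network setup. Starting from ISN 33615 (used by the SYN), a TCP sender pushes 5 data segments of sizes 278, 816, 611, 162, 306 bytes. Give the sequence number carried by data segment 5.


The SYN occupies sequence number ISN = 33615, so the first data byte is ISN + 1 = 33616.
SEQ of data segment i = (ISN + 1) + sum of payload sizes of segments 1..i-1.
Segment 1: SEQ = 33616, payload = 278 bytes
Segment 2: SEQ = 33894, payload = 816 bytes
Segment 3: SEQ = 34710, payload = 611 bytes
Segment 4: SEQ = 35321, payload = 162 bytes
Segment 5: SEQ = 35483, payload = 306 bytes
SEQ of segment 5 = 33616 + 278 + 816 + 611 + 162 = 35483

35483


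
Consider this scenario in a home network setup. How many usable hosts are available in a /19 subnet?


Given: subnet mask /19
Host bits = 32 - 19 = 13
Total addresses = 2^13 = 8192
Usable hosts = 8192 - 2 (network + broadcast) = 8190

8190


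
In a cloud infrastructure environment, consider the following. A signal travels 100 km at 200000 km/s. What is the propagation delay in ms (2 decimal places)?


Given: distance = 100 km, speed = 200000 km/s
Delay = distance / speed = 100 / 200000 seconds
Delay in ms = 100 * 1000 / 200000
Delay = 0.5000 ms
Rounded to 2 dp = 0.50 ms

0.50


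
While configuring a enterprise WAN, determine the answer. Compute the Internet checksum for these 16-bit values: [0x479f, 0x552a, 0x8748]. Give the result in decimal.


Given words: [0x479f, 0x552a, 0x8748]
Step 1: Sum all words
Raw sum = 18335 + 21802 + 34632 = 74769
Step 2: Fold carry: (9233 + 1) = 9234
One's complement = ~9234 & 0xFFFF = 56301

56301


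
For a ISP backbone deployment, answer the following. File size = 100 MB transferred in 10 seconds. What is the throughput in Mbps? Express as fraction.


Given: file = 100 MB, time = 10 s
File in Mb = 100 * 8 = 800 Mb
Throughput = 800 / 10 Mbps
Throughput = 80 Mbps

80


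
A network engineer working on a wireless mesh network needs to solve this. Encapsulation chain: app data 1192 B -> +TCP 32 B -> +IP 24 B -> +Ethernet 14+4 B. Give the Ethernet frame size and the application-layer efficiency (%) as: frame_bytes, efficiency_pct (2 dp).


TCP segment = 1192 + 32 = 1224 B
IP packet = 1224 + 24 = 1248 B
Ethernet frame = 1248 + 14 + 4 = 1266 B
Efficiency = app / frame = 1192 / 1266 = 0.941548 = 94.1548% -> 94.15% (2 dp)

1266, 94.15


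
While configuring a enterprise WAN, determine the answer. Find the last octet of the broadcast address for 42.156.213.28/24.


Given: IP = 42.156.213.28, prefix = /24
Host bits = 32 - 24 = 8
Network last octet = 28 AND mask = 0
Host part size = 2^8 - 1 = 255
Broadcast last octet = 0 OR 255 = 255

255


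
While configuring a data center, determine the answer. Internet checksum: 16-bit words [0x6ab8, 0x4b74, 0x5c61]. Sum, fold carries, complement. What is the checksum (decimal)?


Given words: [0x6ab8, 0x4b74, 0x5c61]
Step 1: Sum all words
Raw sum = 27320 + 19316 + 23649 = 70285
Step 2: Fold carry: (4749 + 1) = 4750
One's complement = ~4750 & 0xFFFF = 60785

60785


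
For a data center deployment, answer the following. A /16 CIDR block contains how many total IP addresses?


Given: CIDR prefix /16
Host bits = 32 - 16 = 16
Total addresses = 2^16 = 65536

65536


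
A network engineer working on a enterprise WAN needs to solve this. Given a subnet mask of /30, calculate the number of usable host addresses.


Given: subnet mask /30
Host bits = 32 - 30 = 2
Total addresses = 2^2 = 4
Usable hosts = 4 - 2 (network + broadcast) = 2

2


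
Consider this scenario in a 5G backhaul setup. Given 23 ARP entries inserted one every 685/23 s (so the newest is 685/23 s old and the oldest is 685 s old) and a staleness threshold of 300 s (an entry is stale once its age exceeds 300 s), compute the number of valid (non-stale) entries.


Ages are k * 685/23 s for k = 1..23 (spacing = 29.7826 s).
Entry k is valid iff k * 685/23 <= 300 iff k <= 23 * 300 / 685 = 10.0730
n_valid = floor(10.0730) = 10
(n_stale = 23 - 10 = 13)

10


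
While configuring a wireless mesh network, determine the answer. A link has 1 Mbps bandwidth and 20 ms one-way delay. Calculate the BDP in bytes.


Given: bandwidth = 1 Mbps, delay = 20 ms
BDP in bits = 1 * 10^6 * 20 / 1000
BDP in bits = 20000
BDP in bytes = 20000 / 8 = 2500

2500


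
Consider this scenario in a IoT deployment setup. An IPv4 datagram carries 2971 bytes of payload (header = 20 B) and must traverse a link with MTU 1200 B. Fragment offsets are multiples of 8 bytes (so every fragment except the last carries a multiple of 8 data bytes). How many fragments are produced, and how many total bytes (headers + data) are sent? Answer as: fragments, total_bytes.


Max data per non-final fragment = floor((MTU - header)/8)*8 = floor((1200 - 20)/8)*8 = floor(1180/8)*8 = 1176 B
Final fragment needs no 8-byte alignment: it can carry up to MTU - header = 1180 B
Non-final fragments needed = ceil((payload - 1180) / 1176) = ceil(1791/1176) = ceil(1.5230) = 2
Number of fragments = 2 + 1 = 3
Fragment sizes (data): 2 * 1176 B + 619 B (last, 619 <= 1180 OK)
Total bytes sent = payload + n_frags * header = 2971 + 3*20 = 2971 + 60 = 3031 B

3, 3031


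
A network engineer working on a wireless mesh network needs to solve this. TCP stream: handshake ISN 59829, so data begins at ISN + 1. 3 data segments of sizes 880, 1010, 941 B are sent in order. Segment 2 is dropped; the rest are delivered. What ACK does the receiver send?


SYN uses sequence number 59829; first data byte = ISN + 1 = 59830.
Segment 1: SEQ = 59830, len = 880 B, covers [59830, 60709]
Segment 2: SEQ = 60710, len = 1010 B, covers [60710, 61719] [LOST]
Segment 3: SEQ = 61720, len = 941 B, covers [61720, 62660]
In-order data received: bytes [59830, 60709] (segments 1..1).
Segment 2 missing -> gap begins at byte 60710; later segments buffered out of order.
Cumulative ACK = next expected in-order byte = 59830 + 880 = 60710

60710


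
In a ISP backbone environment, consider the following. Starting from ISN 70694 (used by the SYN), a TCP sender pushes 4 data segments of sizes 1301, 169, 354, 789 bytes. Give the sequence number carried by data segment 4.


The SYN occupies sequence number ISN = 70694, so the first data byte is ISN + 1 = 70695.
SEQ of data segment i = (ISN + 1) + sum of payload sizes of segments 1..i-1.
Segment 1: SEQ = 70695, payload = 1301 bytes
Segment 2: SEQ = 71996, payload = 169 bytes
Segment 3: SEQ = 72165, payload = 354 bytes
Segment 4: SEQ = 72519, payload = 789 bytes
SEQ of segment 4 = 70695 + 1301 + 169 + 354 = 72519

72519


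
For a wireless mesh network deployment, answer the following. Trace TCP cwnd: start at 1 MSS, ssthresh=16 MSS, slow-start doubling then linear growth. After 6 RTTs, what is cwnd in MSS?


RTT 0: cwnd = 1 MSS (initial)
RTT 1: cwnd = 2 MSS (slow start, doubled)
RTT 2: cwnd = 4 MSS (slow start, doubled)
RTT 3: cwnd = 8 MSS (slow start, doubled)
RTT 4: cwnd = 16 MSS (slow start, doubled)
RTT 5: cwnd = 17 MSS (congestion avoidance, +1)
RTT 6: cwnd = 18 MSS (congestion avoidance, +1)

18


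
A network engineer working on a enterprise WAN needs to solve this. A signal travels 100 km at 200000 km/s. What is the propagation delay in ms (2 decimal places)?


Given: distance = 100 km, speed = 200000 km/s
Delay = distance / speed = 100 / 200000 seconds
Delay in ms = 100 * 1000 / 200000
Delay = 0.5000 ms
Rounded to 2 dp = 0.50 ms

0.50


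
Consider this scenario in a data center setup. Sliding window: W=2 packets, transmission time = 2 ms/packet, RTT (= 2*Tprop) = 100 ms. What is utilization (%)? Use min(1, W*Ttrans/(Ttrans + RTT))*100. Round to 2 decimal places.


Given: W = 2, Ttrans = 2 ms, RTT = 100 ms (= 2 * Tprop, Tprop = 50 ms)
Cycle time = Ttrans + RTT = 2 + 100 = 102 ms (first packet sent until its ACK returns)
W * Ttrans = 2 * 2 = 4 ms of sending per cycle
W * Ttrans / (Ttrans + RTT) = 4 / 102 = 0.039216
U = min(1, 0.039216) = 0.039216
U% = 3.92%

3.92


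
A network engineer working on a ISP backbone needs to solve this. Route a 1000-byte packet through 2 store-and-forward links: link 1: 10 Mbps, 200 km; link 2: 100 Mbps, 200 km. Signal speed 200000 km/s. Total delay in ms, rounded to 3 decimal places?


Packet = 1000 bytes = 8000 bits. Store-and-forward: sum (t_trans + t_prop) per link.
Link 1: t_trans = 8000/(10*10^6) s = 0.8000 ms; t_prop = 200/200000 s = 1.0000 ms; subtotal = 1.8000 ms
Link 2: t_trans = 8000/(100*10^6) s = 0.0800 ms; t_prop = 200/200000 s = 1.0000 ms; subtotal = 1.0800 ms
End-to-end = 1.8000 + 1.0800 = 2.8800 ms -> 2.880 ms (3 dp)

2.880


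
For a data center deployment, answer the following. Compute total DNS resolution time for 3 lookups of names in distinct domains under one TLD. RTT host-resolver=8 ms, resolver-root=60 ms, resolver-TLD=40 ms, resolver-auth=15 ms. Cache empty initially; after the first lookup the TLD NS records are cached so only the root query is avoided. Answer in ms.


Lookup 1 (cold cache): local + root + TLD + auth = 8 + 60 + 40 + 15 = 123 ms
Lookups 2..3 (TLD NS cached -> skip root; new domain -> still ask TLD and auth): local + TLD + auth = 8 + 40 + 15 = 63 ms each
Remaining 2 lookups: 2 * 63 = 126 ms
Total = 123 + 126 = 249 ms

249


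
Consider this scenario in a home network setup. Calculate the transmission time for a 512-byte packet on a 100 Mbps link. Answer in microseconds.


Given: packet = 512 bytes, bandwidth = 100 Mbps
Packet in bits = 512 * 8 = 4096 bits
Bandwidth = 100 * 10^6 = 100000000 bps
Time = 4096 / 100000000 seconds
Time in us = 4096 * 10^6 / 100000000 = 40.96

40.96


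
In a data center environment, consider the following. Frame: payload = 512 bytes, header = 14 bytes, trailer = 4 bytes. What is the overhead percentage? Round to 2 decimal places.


Given: payload = 512 B, header = 14 B, trailer = 4 B
Overhead bytes = header + trailer = 14 + 4 = 18
Total frame = payload + overhead = 512 + 18 = 530
Overhead % = 18 / 530 * 100 = 3.3962% -> 3.40% (2 dp)

3.40


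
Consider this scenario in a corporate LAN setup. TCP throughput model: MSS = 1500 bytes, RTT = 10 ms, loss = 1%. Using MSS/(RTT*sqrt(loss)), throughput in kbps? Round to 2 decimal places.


Given: MSS = 1500 bytes, RTT = 10 ms, loss = 1%
RTT in seconds = 10 / 1000 = 0.01
Loss rate = 1% = 0.01
sqrt(loss) = sqrt(0.01) = 0.1
Throughput (bytes/s) = 1500 / (0.01 * 0.1) = 1500000.0000
Throughput (kbps) = 1500000.0000 * 8 / 1000 = 12000.000000 -> 12000.00 kbps (2 dp)

12000.00


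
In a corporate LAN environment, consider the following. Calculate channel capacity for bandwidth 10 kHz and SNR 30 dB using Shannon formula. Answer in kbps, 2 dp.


Given: B = 10 kHz, SNR = 30 dB
SNR linear = 10^(30/10) = 1000
1 + SNR = 1001
log2(1001) = 9.9672262588
C = 10 * 1000 * 9.9672262588 = 99672.2626 bps
C = 99.672263 kbps -> 99.67 kbps (2 dp)

99.67


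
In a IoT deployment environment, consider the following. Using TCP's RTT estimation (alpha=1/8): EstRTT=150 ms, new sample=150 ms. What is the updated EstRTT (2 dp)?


Given: EstRTT = 150 ms, SampleRTT = 150 ms, alpha = 1/8
New EstRTT = (1 - alpha) * EstRTT + alpha * SampleRTT
(7/8) * 150 = 131.25
(1/8) * 150 = 18.75
New EstRTT = 131.25 + 18.75 = 150 ms -> 150.00 ms (2 dp)

150.00


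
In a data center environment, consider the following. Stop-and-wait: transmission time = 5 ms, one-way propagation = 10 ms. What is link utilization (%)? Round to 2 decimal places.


Given: Ttrans = 5 ms, Tprop = 10 ms
RTT = 2 * Tprop = 2 * 10 = 20 ms
U = Ttrans / (Ttrans + RTT)
U = 5 / (5 + 20)
U = 5 / 25 = 0.2
U% = 20.00%

20.00


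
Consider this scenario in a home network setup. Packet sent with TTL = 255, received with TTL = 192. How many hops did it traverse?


Given: initial TTL = 255, received TTL = 192
Hops = initial TTL - received TTL
Hops = 255 - 192 = 63

63


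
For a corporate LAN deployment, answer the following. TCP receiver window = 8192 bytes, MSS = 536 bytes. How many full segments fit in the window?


Given: RWND = 8192 bytes, MSS = 536 bytes
Full segments = floor(RWND / MSS)
Full segments = floor(8192 / 536)
Full segments = floor(15.2836) = 15

15


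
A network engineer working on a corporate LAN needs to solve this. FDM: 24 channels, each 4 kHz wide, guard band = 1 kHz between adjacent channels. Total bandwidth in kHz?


Given: 24 channels, 4 kHz each, guard = 1 kHz
Channel bandwidth = 24 * 4 = 96 kHz
Guard bands = 23 gaps * 1 kHz = 23 kHz
Total = 96 + 23 = 119 kHz

119


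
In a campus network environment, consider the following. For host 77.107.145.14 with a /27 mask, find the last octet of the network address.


Given: IP = 77.107.145.14, prefix = /27
Subnet mask = 255.255.255.224
Last octet of IP: 14
Last octet of mask: 224
Network last octet = 14 AND 224 = 0

0


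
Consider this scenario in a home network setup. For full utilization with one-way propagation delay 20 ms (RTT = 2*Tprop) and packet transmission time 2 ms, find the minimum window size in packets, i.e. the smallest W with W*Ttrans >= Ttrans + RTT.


Given: Ttrans = 2 ms, RTT = 40 ms (= 2 * Tprop, Tprop = 20 ms)
Time until first ACK returns = Ttrans + RTT = 2 + 40 = 42 ms
Need W * Ttrans >= Ttrans + RTT  ->  W >= (Ttrans + RTT) / Ttrans
(Ttrans + RTT) / Ttrans = 42 / 2 = 21
W_min = ceil(21) = 21

21


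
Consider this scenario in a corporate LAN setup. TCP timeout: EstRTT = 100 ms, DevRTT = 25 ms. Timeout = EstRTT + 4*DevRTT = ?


Given: EstRTT = 100 ms, DevRTT = 25 ms
Timeout = EstRTT + 4 * DevRTT
4 * DevRTT = 4 * 25 = 100
Timeout = 100 + 100 = 200 ms

200


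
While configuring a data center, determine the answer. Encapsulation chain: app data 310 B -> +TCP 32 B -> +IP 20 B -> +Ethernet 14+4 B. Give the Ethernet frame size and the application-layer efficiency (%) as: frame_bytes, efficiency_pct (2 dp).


TCP segment = 310 + 32 = 342 B
IP packet = 342 + 20 = 362 B
Ethernet frame = 362 + 14 + 4 = 380 B
Efficiency = app / frame = 310 / 380 = 0.815789 = 81.5789% -> 81.58% (2 dp)

380, 81.58
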